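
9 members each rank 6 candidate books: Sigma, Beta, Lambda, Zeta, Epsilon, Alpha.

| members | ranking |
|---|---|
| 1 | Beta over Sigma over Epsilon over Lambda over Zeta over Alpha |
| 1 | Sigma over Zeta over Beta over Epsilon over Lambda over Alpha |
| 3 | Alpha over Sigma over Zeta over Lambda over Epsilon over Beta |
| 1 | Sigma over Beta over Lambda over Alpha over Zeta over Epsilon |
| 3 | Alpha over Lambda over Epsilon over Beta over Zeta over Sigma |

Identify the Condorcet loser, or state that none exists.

Pairwise majorities:
Sigma vs Beta: Sigma preferred on 1+3+1 = 5 ballots; Sigma wins 5–4.
Sigma vs Lambda: Sigma, 6–3.
Sigma vs Zeta: 1+1+3+1 = 6 for Sigma, 3 for Zeta — Sigma by 6–3.
Sigma vs Epsilon: Sigma is ranked higher on 1+1+3+1 = 6 ballots, Epsilon on 3. Sigma wins 6–3.
Sigma vs Alpha: Alpha wins 6–3.
Beta vs Lambda: Lambda wins 6–3.
Beta vs Zeta: Beta is ranked higher on 1+1+3 = 5 ballots, Zeta on 4. Beta wins 5–4.
Beta vs Epsilon: Beta preferred on 1+1+1 = 3 ballots; Epsilon wins 6–3.
Beta vs Alpha: Alpha wins 6–3.
Lambda vs Zeta: Lambda wins 5–4.
Lambda vs Epsilon: Lambda, 7–2.
Lambda vs Alpha: Lambda preferred on 1+1+1 = 3 ballots; Alpha wins 6–3.
Zeta vs Epsilon: 5 to 4, Zeta.
Zeta vs Alpha: Alpha wins 7–2.
Epsilon vs Alpha: Alpha, 7–2.
Every book wins at least one matchup (Sigma beats Beta; Beta beats Zeta; Lambda beats Beta; Zeta beats Epsilon; Epsilon beats Beta; Alpha beats Sigma), so there is no Condorcet loser.

none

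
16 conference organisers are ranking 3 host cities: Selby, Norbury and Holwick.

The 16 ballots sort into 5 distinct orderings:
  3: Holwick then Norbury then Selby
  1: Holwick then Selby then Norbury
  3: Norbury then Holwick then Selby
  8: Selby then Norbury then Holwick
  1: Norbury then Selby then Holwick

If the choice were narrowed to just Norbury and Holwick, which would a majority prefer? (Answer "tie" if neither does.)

Ballots ranking Norbury above Holwick: 3 + 8 + 1 = 12.
Ballots ranking Holwick above Norbury: 16 − 12 = 4.
Norbury wins the head-to-head 12–4.

Norbury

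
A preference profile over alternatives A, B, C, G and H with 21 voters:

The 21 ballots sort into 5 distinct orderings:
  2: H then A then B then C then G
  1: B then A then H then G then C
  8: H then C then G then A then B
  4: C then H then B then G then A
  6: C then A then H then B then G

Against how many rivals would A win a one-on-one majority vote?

A against each rival (21 voters):
A vs B: 16 to 5, A.
A vs C: A preferred on 2+1 = 3 ballots; C wins 18–3.
A–G: G 12–9.
A vs H: A is ranked higher on 1+6 = 7 ballots, H on 14. H wins 14–7.
A beats B; loses to C, G, H — 1 pairwise win.

1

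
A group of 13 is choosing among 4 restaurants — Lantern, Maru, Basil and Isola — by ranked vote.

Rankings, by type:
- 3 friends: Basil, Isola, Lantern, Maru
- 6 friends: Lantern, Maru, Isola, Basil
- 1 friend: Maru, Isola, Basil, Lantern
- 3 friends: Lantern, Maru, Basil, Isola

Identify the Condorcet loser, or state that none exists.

Pairwise majorities:
Lantern vs Maru: Lantern wins 12–1.
Lantern vs Basil: 9 to 4, Lantern.
Lantern vs Isola: Lantern, 9–4.
Maru vs Basil: 6+1+3 = 10 for Maru, 3 for Basil — Maru by 10–3.
Maru vs Isola: Maru is ranked higher on 6+1+3 = 10 ballots, Isola on 3. Maru wins 10–3.
Basil vs Isola: Basil is ranked higher on 3+3 = 6 ballots, Isola on 7. Isola wins 7–6.
Only Basil has no wins; Basil is the Condorcet loser.

Basil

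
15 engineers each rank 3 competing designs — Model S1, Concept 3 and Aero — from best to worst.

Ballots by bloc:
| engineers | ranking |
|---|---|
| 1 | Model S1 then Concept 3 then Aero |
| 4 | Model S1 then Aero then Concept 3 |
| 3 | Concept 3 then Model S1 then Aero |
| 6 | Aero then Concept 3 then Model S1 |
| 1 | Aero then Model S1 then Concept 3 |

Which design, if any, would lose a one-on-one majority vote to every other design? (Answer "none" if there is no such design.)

none

Head-to-head results (15 engineers):
Model S1 vs Concept 3: 6 to 9, Concept 3.
Model S1 vs Aero: Model S1 is ranked higher on 1+4+3 = 8 ballots, Aero on 7. Model S1 wins 8–7.
Concept 3 vs Aero: Aero wins 11–4.
No design is winless: Model S1 beats Aero; Concept 3 beats Model S1; Aero beats Concept 3. There is no Condorcet loser.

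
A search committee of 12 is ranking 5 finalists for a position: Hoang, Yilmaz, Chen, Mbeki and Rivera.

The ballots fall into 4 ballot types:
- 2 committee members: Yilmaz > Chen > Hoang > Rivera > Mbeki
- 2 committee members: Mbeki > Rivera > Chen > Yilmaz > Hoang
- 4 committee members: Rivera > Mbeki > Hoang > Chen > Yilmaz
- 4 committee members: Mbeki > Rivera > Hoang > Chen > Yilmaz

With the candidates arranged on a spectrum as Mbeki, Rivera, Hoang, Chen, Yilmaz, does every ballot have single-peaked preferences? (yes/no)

no

Axis positions: Mbeki=1, Rivera=2, Hoang=3, Chen=4, Yilmaz=5.
Ballot type 1 (peak Yilmaz at position 5): ranking walks positions 5-4-3-2-1, expanding outward from the peak — single-peaked.
Ballot type 2: ranking walks positions 1-2-4-5-3; Chen is ranked above Hoang even though Hoang lies between Chen and the peak Mbeki on the axis — preferences dip and rise again. Not single-peaked.
Ballot type 3 (peak Rivera at position 2): ranking walks positions 2-1-3-4-5, expanding outward from the peak — single-peaked.
Ballot type 4 (peak Mbeki at position 1): ranking walks positions 1-2-3-4-5, expanding outward from the peak — single-peaked.
Ballot type 2 violates single-peakedness, so the profile is not single-peaked on this axis.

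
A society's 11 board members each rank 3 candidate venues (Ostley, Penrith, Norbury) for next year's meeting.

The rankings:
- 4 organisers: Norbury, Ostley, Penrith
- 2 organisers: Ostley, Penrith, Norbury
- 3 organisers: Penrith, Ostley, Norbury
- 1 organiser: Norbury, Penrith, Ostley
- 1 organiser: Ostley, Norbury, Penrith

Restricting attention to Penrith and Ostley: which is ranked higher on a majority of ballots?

Ballots ranking Penrith above Ostley: 3 + 1 = 4.
Ballots ranking Ostley above Penrith: 11 − 4 = 7.
Ostley wins the head-to-head 7–4.

Ostley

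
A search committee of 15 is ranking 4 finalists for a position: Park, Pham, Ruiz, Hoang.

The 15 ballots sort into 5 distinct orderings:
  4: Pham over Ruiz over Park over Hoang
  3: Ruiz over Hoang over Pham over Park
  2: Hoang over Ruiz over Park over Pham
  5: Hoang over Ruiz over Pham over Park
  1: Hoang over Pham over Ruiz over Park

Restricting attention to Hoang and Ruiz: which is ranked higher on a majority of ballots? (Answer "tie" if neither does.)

Hoang

Ballots ranking Hoang above Ruiz: 2 + 5 + 1 = 8.
Ballots ranking Ruiz above Hoang: 15 − 8 = 7.
Hoang wins the head-to-head 8–7.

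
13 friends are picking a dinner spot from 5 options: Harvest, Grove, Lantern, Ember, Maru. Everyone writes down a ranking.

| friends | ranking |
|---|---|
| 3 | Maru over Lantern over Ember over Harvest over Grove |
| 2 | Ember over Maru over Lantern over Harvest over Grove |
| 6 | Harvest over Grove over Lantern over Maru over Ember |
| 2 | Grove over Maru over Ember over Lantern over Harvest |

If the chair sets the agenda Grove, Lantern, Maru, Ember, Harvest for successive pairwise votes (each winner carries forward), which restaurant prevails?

Round 1: Grove vs Lantern — 8–5, Grove advances.
Round 2: Grove vs Maru — 8–5, Grove advances.
Round 3: Grove vs Ember — 8–5, Grove advances.
Round 4: Grove vs Harvest — 2–11, Harvest advances.
Harvest survives the agenda.

Harvest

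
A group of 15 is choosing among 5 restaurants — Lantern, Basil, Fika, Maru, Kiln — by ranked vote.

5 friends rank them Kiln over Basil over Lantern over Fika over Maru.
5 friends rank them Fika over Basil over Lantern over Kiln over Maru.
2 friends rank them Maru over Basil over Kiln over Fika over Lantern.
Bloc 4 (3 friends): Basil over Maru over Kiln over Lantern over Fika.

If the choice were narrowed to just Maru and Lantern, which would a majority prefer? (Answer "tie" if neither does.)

Lantern

Ballots ranking Maru above Lantern: 2 + 3 = 5.
Ballots ranking Lantern above Maru: 15 − 5 = 10.
Lantern wins the head-to-head 10–5.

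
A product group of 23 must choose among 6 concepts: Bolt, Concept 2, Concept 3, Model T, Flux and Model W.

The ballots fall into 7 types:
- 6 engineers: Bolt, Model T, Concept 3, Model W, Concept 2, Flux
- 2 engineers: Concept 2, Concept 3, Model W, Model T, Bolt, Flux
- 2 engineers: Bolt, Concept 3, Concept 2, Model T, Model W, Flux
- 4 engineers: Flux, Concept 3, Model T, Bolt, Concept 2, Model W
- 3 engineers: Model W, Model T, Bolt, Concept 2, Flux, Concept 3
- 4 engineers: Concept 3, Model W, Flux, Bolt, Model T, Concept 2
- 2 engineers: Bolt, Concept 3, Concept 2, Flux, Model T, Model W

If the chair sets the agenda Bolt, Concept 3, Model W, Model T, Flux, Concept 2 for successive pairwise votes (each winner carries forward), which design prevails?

Round 1: Bolt vs Concept 3 — 13–10, Bolt advances.
Round 2: Bolt vs Model W — 14–9, Bolt advances.
Round 3: Bolt vs Model T — 14–9, Bolt advances.
Round 4: Bolt vs Flux — 15–8, Bolt advances.
Round 5: Bolt vs Concept 2 — 21–2, Bolt advances.
The agenda winner is Bolt.

Bolt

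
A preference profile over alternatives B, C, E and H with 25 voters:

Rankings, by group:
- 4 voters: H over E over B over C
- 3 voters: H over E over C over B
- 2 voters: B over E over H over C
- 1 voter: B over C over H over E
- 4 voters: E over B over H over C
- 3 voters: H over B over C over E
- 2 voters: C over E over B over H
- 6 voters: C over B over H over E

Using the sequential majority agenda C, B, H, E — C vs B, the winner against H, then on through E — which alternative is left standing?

E

Round 1: C vs B — 11–14, B advances.
Round 2: B vs H — 15–10, B advances.
Round 3: B vs E — 12–13, E advances.
E survives the agenda.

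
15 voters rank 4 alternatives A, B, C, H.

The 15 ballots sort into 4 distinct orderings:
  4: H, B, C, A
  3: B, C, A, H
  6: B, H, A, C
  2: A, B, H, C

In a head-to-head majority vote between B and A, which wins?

Ballots ranking B above A: 4 + 3 + 6 = 13.
Ballots ranking A above B: 15 − 13 = 2.
B wins the head-to-head 13–2.

B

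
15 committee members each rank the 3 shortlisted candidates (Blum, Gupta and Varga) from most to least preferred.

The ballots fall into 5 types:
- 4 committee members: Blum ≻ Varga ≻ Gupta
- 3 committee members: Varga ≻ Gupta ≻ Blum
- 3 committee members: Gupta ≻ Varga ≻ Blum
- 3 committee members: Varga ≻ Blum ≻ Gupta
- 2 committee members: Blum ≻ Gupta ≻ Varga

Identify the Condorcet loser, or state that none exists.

Pairwise majorities:
Blum–Gupta: Blum 9–6.
Blum vs Varga: Varga, 9–6.
Gupta vs Varga: Gupta is ranked higher on 3+2 = 5 ballots, Varga on 10. Varga wins 10–5.
Gupta is beaten in every head-to-head and is the Condorcet loser.

Gupta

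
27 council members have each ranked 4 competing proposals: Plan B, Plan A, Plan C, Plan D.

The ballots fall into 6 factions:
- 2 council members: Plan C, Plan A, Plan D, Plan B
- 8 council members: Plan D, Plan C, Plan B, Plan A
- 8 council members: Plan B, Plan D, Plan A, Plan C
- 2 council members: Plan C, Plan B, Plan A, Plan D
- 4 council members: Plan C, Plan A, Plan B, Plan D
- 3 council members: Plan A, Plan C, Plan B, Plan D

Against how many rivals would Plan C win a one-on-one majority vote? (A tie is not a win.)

2

Plan C against each rival (27 council members):
Plan C vs Plan B: Plan C wins 19–8.
Plan C vs Plan A: 2+8+2+4 = 16 for Plan C, 11 for Plan A — Plan C by 16–11.
Plan C vs Plan D: Plan C preferred on 2+2+4+3 = 11 ballots; Plan D wins 16–11.
Plan C beats Plan B, Plan A; loses to Plan D — 2 pairwise wins.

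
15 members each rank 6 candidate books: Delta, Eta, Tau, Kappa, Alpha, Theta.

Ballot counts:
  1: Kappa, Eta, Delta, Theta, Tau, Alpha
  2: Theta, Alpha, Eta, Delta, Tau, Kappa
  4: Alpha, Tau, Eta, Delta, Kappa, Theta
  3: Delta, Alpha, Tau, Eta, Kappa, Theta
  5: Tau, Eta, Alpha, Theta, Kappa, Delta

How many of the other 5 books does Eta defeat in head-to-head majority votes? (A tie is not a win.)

Eta against each rival (15 members):
Eta vs Delta: Eta wins 12–3.
Eta vs Tau: Eta preferred on 1+2 = 3 ballots; Tau wins 12–3.
Eta vs Kappa: Eta wins 14–1.
Eta vs Alpha: Alpha, 9–6.
Eta vs Theta: Eta is ranked higher on 1+4+3+5 = 13 ballots, Theta on 2. Eta wins 13–2.
Eta beats Delta, Kappa, Theta; loses to Tau, Alpha — 3 pairwise wins.

3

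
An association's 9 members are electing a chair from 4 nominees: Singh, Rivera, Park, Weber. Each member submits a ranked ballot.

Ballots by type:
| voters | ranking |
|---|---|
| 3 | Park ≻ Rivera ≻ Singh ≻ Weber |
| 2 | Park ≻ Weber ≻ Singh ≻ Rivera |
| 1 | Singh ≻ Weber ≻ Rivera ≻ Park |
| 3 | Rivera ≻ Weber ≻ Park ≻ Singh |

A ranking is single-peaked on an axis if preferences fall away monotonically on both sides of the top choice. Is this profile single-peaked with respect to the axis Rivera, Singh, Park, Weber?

Axis positions: Rivera=1, Singh=2, Park=3, Weber=4.
Type 1: ranking walks positions 3-1-2-4; Rivera is ranked above Singh even though Singh lies between Rivera and the peak Park on the axis — preferences dip and rise again. Not single-peaked.
Type 2 (peak Park at position 3): ranking walks positions 3-4-2-1, expanding outward from the peak — single-peaked.
Type 3: ranking walks positions 2-4-1-3; Weber is ranked above Park even though Park lies between Weber and the peak Singh on the axis — preferences dip and rise again. Not single-peaked.
Type 4: ranking walks positions 1-4-3-2; Weber is ranked above Singh even though Singh lies between Weber and the peak Rivera on the axis — preferences dip and rise again. Not single-peaked.
Type 1 violates single-peakedness, so the profile is not single-peaked on this axis.

no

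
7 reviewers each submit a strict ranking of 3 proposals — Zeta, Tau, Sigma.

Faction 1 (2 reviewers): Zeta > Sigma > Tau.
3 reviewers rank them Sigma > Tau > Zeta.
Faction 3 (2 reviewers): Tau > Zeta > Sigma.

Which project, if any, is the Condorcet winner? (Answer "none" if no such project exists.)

Pairwise majorities:
Zeta vs Tau: Tau, 5–2.
Zeta–Sigma: Zeta 4–3.
Tau vs Sigma: Sigma wins 5–2.
Every project loses at least once (Zeta loses to Tau; Tau loses to Sigma; Sigma loses to Zeta). The majority relation contains the cycle Zeta → Sigma → Tau → Zeta, so there is no Condorcet winner.

none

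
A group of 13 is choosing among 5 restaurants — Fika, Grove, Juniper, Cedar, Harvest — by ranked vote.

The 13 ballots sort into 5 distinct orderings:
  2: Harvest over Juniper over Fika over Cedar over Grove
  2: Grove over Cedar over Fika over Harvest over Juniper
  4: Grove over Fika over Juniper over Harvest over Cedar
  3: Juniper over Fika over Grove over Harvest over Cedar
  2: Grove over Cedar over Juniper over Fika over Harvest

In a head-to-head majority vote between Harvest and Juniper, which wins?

Ballots ranking Harvest above Juniper: 2 + 2 = 4.
Ballots ranking Juniper above Harvest: 13 − 4 = 9.
Juniper wins the head-to-head 9–4.

Juniper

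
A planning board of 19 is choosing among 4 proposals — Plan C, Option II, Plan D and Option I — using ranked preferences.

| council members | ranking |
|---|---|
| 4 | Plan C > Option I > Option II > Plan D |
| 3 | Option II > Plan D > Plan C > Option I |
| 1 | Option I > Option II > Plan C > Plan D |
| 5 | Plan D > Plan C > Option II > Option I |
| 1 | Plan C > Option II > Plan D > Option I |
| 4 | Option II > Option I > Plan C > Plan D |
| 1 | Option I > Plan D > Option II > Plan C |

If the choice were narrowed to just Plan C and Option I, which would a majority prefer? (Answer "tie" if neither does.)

Plan C

Ballots ranking Plan C above Option I: 4 + 3 + 5 + 1 = 13.
Ballots ranking Option I above Plan C: 19 − 13 = 6.
Plan C wins the head-to-head 13–6.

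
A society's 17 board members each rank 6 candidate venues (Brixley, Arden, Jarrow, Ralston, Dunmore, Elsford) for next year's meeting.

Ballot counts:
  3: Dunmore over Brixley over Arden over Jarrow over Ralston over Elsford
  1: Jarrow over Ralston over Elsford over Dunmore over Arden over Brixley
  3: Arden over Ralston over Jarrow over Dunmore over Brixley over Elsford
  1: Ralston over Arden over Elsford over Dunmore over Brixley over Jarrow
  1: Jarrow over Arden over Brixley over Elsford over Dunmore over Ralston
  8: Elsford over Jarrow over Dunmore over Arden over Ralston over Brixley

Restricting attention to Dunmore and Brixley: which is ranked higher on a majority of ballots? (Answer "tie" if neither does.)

Dunmore

Ballots ranking Dunmore above Brixley: 3 + 1 + 3 + 1 + 8 = 16.
Ballots ranking Brixley above Dunmore: 17 − 16 = 1.
Dunmore wins the head-to-head 16–1.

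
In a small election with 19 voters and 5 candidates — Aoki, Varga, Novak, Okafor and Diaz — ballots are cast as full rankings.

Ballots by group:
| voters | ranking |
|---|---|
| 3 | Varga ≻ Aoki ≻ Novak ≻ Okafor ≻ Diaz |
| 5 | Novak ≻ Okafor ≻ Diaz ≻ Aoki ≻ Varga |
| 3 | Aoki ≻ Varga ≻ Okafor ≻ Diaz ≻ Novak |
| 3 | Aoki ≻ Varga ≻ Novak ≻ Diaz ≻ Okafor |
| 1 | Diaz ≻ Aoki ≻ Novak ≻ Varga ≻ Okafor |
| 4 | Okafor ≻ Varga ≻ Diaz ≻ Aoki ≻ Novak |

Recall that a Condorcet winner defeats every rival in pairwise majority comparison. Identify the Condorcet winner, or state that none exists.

none

Pairwise majorities:
Aoki vs Varga: Aoki is ranked higher on 5+3+3+1 = 12 ballots, Varga on 7. Aoki wins 12–7.
Aoki vs Novak: Aoki preferred on 3+3+3+1+4 = 14 ballots; Aoki wins 14–5.
Aoki vs Okafor: 10 to 9, Aoki.
Aoki vs Diaz: 3+3+3 = 9 for Aoki, 10 for Diaz — Diaz by 10–9.
Varga vs Novak: 13 to 6, Varga.
Varga vs Okafor: Varga preferred on 3+3+3+1 = 10 ballots; Varga wins 10–9.
Varga vs Diaz: Varga preferred on 3+3+3+4 = 13 ballots; Varga wins 13–6.
Novak vs Okafor: 3+5+3+1 = 12 for Novak, 7 for Okafor — Novak by 12–7.
Novak vs Diaz: 3+5+3 = 11 for Novak, 8 for Diaz — Novak by 11–8.
Okafor vs Diaz: 3+5+3+4 = 15 for Okafor, 4 for Diaz — Okafor by 15–4.
Every candidate loses at least once (Aoki loses to Diaz; Varga loses to Aoki; Novak loses to Aoki; Okafor loses to Aoki; Diaz loses to Varga). The majority relation contains the cycle Aoki → Varga → Diaz → Aoki, so there is no Condorcet winner.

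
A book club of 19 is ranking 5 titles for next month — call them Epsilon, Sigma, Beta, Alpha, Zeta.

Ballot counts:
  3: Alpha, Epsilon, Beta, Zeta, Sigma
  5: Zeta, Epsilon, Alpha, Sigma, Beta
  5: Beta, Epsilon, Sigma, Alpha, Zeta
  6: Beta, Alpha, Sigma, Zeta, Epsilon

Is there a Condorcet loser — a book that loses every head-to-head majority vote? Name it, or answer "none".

none

Pairwise majorities:
Epsilon vs Sigma: Epsilon is ranked higher on 3+5+5 = 13 ballots, Sigma on 6. Epsilon wins 13–6.
Epsilon vs Beta: Epsilon preferred on 3+5 = 8 ballots; Beta wins 11–8.
Epsilon vs Alpha: Epsilon is ranked higher on 5+5 = 10 ballots, Alpha on 9. Epsilon wins 10–9.
Epsilon vs Zeta: 3+5 = 8 for Epsilon, 11 for Zeta — Zeta by 11–8.
Sigma vs Beta: 5 for Sigma, 14 for Beta — Beta by 14–5.
Sigma vs Alpha: Sigma preferred on 5 ballots; Alpha wins 14–5.
Sigma vs Zeta: Sigma, 11–8.
Beta vs Alpha: Beta wins 11–8.
Beta vs Zeta: 3+5+6 = 14 for Beta, 5 for Zeta — Beta by 14–5.
Alpha vs Zeta: Alpha is ranked higher on 3+5+6 = 14 ballots, Zeta on 5. Alpha wins 14–5.
No book is winless: Epsilon beats Sigma; Sigma beats Zeta; Beta beats Epsilon; Alpha beats Sigma; Zeta beats Epsilon. There is no Condorcet loser.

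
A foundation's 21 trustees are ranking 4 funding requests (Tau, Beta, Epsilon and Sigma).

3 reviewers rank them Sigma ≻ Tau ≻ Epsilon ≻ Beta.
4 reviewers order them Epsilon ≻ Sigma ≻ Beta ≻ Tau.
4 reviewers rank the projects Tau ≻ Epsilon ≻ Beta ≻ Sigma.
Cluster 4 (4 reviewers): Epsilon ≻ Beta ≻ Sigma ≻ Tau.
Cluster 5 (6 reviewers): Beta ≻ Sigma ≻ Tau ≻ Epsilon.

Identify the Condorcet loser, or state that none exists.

none

Pairwise majorities:
Tau vs Beta: Beta wins 14–7.
Tau vs Epsilon: Tau is ranked higher on 3+4+6 = 13 ballots, Epsilon on 8. Tau wins 13–8.
Tau vs Sigma: 4 to 17, Sigma.
Beta vs Epsilon: Beta is ranked higher on 6 ballots, Epsilon on 15. Epsilon wins 15–6.
Beta vs Sigma: Beta preferred on 4+4+6 = 14 ballots; Beta wins 14–7.
Epsilon–Sigma: Epsilon 12–9.
Each project has at least one pairwise win (Tau beats Epsilon; Beta beats Tau; Epsilon beats Beta; Sigma beats Tau) — no Condorcet loser.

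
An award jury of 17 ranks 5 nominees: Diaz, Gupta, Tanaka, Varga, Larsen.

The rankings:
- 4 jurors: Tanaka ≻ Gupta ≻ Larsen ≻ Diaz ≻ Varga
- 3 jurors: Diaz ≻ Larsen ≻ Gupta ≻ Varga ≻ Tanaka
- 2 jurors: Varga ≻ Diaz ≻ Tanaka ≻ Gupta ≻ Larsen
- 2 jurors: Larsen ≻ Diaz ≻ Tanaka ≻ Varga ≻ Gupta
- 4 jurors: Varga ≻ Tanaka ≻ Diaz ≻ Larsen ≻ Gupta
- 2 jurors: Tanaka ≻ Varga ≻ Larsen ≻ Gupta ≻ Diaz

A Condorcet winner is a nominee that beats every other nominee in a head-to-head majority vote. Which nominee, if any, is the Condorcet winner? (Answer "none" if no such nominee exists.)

none

Head-to-head results (17 jurors):
Diaz vs Gupta: Diaz preferred on 3+2+2+4 = 11 ballots; Diaz wins 11–6.
Diaz vs Tanaka: Diaz preferred on 3+2+2 = 7 ballots; Tanaka wins 10–7.
Diaz vs Varga: Diaz, 9–8.
Diaz vs Larsen: Diaz, 9–8.
Gupta vs Tanaka: 3 for Gupta, 14 for Tanaka — Tanaka by 14–3.
Gupta vs Varga: Varga wins 10–7.
Gupta vs Larsen: Gupta is ranked higher on 4+2 = 6 ballots, Larsen on 11. Larsen wins 11–6.
Tanaka vs Varga: Tanaka is ranked higher on 4+2+2 = 8 ballots, Varga on 9. Varga wins 9–8.
Tanaka vs Larsen: Tanaka wins 12–5.
Varga vs Larsen: Varga is ranked higher on 2+4+2 = 8 ballots, Larsen on 9. Larsen wins 9–8.
No nominee is unbeaten: Diaz loses to Tanaka; Gupta loses to Diaz; Tanaka loses to Varga; Varga loses to Diaz; Larsen loses to Diaz. In particular Diaz beats Varga beats Tanaka beats Diaz is a majority cycle — no Condorcet winner exists.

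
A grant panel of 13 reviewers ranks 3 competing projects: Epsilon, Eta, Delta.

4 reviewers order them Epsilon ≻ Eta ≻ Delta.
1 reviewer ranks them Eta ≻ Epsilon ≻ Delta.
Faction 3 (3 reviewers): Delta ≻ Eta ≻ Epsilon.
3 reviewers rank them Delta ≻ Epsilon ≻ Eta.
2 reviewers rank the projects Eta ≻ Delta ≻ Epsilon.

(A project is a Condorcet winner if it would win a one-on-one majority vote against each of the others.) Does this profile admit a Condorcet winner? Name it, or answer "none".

none

Head-to-head results (13 reviewers):
Epsilon vs Eta: Epsilon is ranked higher on 4+3 = 7 ballots, Eta on 6. Epsilon wins 7–6.
Epsilon vs Delta: 4+1 = 5 for Epsilon, 8 for Delta — Delta by 8–5.
Eta–Delta: Eta 7–6.
Every project loses at least once (Epsilon loses to Delta; Eta loses to Epsilon; Delta loses to Eta). The majority relation contains the cycle Epsilon beats Eta beats Delta beats Epsilon, so there is no Condorcet winner.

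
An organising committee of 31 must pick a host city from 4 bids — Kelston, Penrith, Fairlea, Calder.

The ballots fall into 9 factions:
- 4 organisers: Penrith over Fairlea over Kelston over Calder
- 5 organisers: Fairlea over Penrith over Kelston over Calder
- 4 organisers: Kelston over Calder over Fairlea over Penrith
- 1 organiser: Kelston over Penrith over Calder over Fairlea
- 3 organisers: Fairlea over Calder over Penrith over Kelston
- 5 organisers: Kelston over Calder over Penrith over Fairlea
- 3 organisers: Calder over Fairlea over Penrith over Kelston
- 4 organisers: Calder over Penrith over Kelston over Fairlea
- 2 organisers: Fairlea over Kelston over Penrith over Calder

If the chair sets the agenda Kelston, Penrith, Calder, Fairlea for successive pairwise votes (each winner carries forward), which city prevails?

Calder

Round 1: Kelston vs Penrith — 12–19, Penrith advances.
Round 2: Penrith vs Calder — 12–19, Calder advances.
Round 3: Calder vs Fairlea — 17–14, Calder advances.
The agenda winner is Calder.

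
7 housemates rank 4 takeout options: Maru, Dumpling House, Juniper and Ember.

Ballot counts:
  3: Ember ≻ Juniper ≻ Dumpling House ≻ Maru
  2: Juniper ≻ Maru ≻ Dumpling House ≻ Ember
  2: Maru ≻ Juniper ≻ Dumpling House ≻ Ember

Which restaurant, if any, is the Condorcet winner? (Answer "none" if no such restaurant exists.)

Juniper

Check each pair by majority over 7 ballots:
Maru vs Dumpling House: Maru, 4–3.
Maru vs Juniper: Juniper, 5–2.
Maru–Ember: Maru 4–3.
Dumpling House vs Juniper: Juniper, 7–0.
Dumpling House–Ember: Dumpling House 4–3.
Juniper vs Ember: Juniper wins 4–3.
Juniper defeats every rival head-to-head and is the Condorcet winner.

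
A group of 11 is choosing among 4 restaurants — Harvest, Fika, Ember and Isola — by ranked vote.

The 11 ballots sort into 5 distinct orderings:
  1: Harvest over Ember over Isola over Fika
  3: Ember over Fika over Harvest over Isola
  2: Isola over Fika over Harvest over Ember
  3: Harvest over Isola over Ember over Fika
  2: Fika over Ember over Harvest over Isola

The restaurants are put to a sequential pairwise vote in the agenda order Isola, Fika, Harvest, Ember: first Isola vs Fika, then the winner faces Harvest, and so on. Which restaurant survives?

Round 1: Isola vs Fika — 6–5, Isola advances.
Round 2: Isola vs Harvest — 2–9, Harvest advances.
Round 3: Harvest vs Ember — 6–5, Harvest advances.
Harvest survives the agenda.

Harvest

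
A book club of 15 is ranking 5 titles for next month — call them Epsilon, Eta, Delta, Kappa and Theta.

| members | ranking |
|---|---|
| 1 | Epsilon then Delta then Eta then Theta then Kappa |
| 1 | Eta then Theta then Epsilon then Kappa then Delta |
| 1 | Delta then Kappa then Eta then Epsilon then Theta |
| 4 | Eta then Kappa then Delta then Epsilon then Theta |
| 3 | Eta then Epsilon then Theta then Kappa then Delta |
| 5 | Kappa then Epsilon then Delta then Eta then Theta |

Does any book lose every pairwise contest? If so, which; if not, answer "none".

Pairwise majorities:
Epsilon vs Eta: Epsilon is ranked higher on 1+5 = 6 ballots, Eta on 9. Eta wins 9–6.
Epsilon vs Delta: 1+1+3+5 = 10 for Epsilon, 5 for Delta — Epsilon by 10–5.
Epsilon vs Kappa: 1+1+3 = 5 for Epsilon, 10 for Kappa — Kappa by 10–5.
Epsilon vs Theta: 1+1+4+3+5 = 14 for Epsilon, 1 for Theta — Epsilon by 14–1.
Eta vs Delta: 8 to 7, Eta.
Eta vs Kappa: Eta, 9–6.
Eta–Theta: Eta 15–0.
Delta vs Kappa: Delta preferred on 1+1 = 2 ballots; Kappa wins 13–2.
Delta–Theta: Delta 11–4.
Kappa vs Theta: 10 to 5, Kappa.
Theta is beaten in every head-to-head and is the Condorcet loser.

Theta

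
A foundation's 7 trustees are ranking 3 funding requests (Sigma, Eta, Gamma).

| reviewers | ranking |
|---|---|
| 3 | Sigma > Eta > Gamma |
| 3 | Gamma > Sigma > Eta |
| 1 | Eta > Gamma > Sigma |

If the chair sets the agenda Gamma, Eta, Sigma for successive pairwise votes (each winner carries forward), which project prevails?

Round 1: Gamma vs Eta — 3–4, Eta advances.
Round 2: Eta vs Sigma — 1–6, Sigma advances.
The agenda winner is Sigma.

Sigma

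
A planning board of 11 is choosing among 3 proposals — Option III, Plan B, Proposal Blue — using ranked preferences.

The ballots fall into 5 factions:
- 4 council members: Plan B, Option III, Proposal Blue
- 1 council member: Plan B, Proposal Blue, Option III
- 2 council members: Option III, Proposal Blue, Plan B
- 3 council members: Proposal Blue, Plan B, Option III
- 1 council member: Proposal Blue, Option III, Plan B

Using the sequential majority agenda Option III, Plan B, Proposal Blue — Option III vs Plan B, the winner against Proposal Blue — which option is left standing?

Proposal Blue

Round 1: Option III vs Plan B — 3–8, Plan B advances.
Round 2: Plan B vs Proposal Blue — 5–6, Proposal Blue advances.
Proposal Blue survives the agenda.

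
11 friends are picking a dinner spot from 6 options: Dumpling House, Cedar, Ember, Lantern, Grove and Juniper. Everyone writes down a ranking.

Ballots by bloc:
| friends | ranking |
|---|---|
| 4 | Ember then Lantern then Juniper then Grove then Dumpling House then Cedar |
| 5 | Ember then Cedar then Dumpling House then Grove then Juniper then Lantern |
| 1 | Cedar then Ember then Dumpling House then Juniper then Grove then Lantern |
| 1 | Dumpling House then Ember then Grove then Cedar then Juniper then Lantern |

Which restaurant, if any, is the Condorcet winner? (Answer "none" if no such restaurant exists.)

Ember

Head-to-head results (11 friends):
Dumpling House vs Cedar: Dumpling House preferred on 4+1 = 5 ballots; Cedar wins 6–5.
Dumpling House vs Ember: 1 to 10, Ember.
Dumpling House–Lantern: Dumpling House 7–4.
Dumpling House vs Grove: Dumpling House preferred on 5+1+1 = 7 ballots; Dumpling House wins 7–4.
Dumpling House vs Juniper: Dumpling House is ranked higher on 5+1+1 = 7 ballots, Juniper on 4. Dumpling House wins 7–4.
Cedar vs Ember: 1 for Cedar, 10 for Ember — Ember by 10–1.
Cedar vs Lantern: Cedar is ranked higher on 5+1+1 = 7 ballots, Lantern on 4. Cedar wins 7–4.
Cedar vs Grove: Cedar wins 6–5.
Cedar vs Juniper: Cedar is ranked higher on 5+1+1 = 7 ballots, Juniper on 4. Cedar wins 7–4.
Ember vs Lantern: 4+5+1+1 = 11 for Ember, 0 for Lantern — Ember by 11–0.
Ember vs Grove: Ember is ranked higher on 4+5+1+1 = 11 ballots, Grove on 0. Ember wins 11–0.
Ember vs Juniper: 11 to 0, Ember.
Lantern vs Grove: Lantern preferred on 4 ballots; Grove wins 7–4.
Lantern vs Juniper: 4 to 7, Juniper.
Grove vs Juniper: Grove, 6–5.
Ember wins every pairwise contest, so Ember is the Condorcet winner.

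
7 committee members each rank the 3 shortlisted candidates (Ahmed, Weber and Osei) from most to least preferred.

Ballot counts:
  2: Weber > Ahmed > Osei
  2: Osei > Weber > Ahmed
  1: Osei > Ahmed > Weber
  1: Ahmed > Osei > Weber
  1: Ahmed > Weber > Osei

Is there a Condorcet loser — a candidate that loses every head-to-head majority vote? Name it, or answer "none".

Head-to-head results (7 committee members):
Ahmed vs Weber: 1+1+1 = 3 for Ahmed, 4 for Weber — Weber by 4–3.
Ahmed vs Osei: Ahmed wins 4–3.
Weber–Osei: Osei 4–3.
Each candidate has at least one pairwise win (Ahmed beats Osei; Weber beats Ahmed; Osei beats Weber) — no Condorcet loser.

none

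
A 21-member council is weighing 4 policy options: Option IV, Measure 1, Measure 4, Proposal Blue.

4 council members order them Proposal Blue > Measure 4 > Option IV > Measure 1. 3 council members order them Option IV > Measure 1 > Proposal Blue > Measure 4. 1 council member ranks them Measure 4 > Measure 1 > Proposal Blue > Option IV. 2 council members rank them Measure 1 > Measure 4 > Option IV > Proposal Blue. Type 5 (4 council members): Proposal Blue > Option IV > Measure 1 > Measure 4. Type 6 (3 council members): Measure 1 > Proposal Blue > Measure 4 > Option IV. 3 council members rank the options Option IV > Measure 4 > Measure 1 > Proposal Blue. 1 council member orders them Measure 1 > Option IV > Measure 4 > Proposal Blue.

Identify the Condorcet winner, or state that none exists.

Pairwise majorities:
Option IV vs Measure 1: Option IV, 14–7.
Option IV vs Measure 4: Option IV, 11–10.
Option IV–Proposal Blue: Proposal Blue 12–9.
Measure 1 vs Measure 4: Measure 1, 13–8.
Measure 1 vs Proposal Blue: Measure 1 wins 13–8.
Measure 4 vs Proposal Blue: Proposal Blue, 14–7.
Every option loses at least once (Option IV loses to Proposal Blue; Measure 1 loses to Option IV; Measure 4 loses to Option IV; Proposal Blue loses to Measure 1). The majority relation contains the cycle Option IV > Measure 1 > Proposal Blue > Option IV, so there is no Condorcet winner.

none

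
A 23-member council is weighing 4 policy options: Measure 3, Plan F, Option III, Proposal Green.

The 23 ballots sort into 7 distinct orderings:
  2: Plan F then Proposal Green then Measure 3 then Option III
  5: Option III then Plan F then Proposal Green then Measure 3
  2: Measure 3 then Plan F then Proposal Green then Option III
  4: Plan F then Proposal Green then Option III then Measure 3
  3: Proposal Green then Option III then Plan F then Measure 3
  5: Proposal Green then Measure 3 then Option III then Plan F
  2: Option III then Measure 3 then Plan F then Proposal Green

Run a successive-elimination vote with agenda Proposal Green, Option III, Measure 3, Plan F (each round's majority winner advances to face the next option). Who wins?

Round 1: Proposal Green vs Option III — 16–7, Proposal Green advances.
Round 2: Proposal Green vs Measure 3 — 19–4, Proposal Green advances.
Round 3: Proposal Green vs Plan F — 8–15, Plan F advances.
Plan F survives the agenda.

Plan F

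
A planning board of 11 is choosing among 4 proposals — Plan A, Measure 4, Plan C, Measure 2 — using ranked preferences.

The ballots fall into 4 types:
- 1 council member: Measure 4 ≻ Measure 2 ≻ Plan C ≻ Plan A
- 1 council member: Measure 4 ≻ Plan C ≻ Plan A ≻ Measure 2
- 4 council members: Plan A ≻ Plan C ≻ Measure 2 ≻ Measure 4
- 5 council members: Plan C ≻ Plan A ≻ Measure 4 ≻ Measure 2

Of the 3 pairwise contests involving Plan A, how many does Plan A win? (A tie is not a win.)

2

Plan A against each rival (11 council members):
Plan A vs Measure 4: 9 to 2, Plan A.
Plan A vs Plan C: Plan C, 7–4.
Plan A vs Measure 2: 1+4+5 = 10 for Plan A, 1 for Measure 2 — Plan A by 10–1.
Plan A beats Measure 4, Measure 2; loses to Plan C — 2 pairwise wins.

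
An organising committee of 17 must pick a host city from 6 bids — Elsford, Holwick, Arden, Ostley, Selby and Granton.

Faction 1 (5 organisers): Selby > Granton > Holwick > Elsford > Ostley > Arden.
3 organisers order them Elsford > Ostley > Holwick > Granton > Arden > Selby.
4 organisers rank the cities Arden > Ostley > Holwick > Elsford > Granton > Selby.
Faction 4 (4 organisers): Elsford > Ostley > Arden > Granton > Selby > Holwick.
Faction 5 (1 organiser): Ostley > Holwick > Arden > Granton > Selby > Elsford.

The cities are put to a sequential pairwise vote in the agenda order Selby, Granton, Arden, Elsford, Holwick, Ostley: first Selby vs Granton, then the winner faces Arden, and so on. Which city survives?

Ostley

Round 1: Selby vs Granton — 5–12, Granton advances.
Round 2: Granton vs Arden — 8–9, Arden advances.
Round 3: Arden vs Elsford — 5–12, Elsford advances.
Round 4: Elsford vs Holwick — 7–10, Holwick advances.
Round 5: Holwick vs Ostley — 5–12, Ostley advances.
Ostley survives the agenda.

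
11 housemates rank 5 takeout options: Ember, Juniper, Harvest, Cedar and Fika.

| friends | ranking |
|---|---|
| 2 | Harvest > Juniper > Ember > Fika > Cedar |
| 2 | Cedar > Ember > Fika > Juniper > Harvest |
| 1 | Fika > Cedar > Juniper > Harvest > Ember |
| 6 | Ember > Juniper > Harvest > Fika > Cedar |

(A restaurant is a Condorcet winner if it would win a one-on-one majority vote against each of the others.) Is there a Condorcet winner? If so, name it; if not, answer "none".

Ember

Pairwise majorities:
Ember vs Juniper: 2+6 = 8 for Ember, 3 for Juniper — Ember by 8–3.
Ember vs Harvest: 8 to 3, Ember.
Ember vs Cedar: 2+6 = 8 for Ember, 3 for Cedar — Ember by 8–3.
Ember vs Fika: 2+2+6 = 10 for Ember, 1 for Fika — Ember by 10–1.
Juniper vs Harvest: Juniper is ranked higher on 2+1+6 = 9 ballots, Harvest on 2. Juniper wins 9–2.
Juniper vs Cedar: Juniper preferred on 2+6 = 8 ballots; Juniper wins 8–3.
Juniper vs Fika: 8 to 3, Juniper.
Harvest vs Cedar: Harvest is ranked higher on 2+6 = 8 ballots, Cedar on 3. Harvest wins 8–3.
Harvest vs Fika: 8 to 3, Harvest.
Cedar vs Fika: Cedar preferred on 2 ballots; Fika wins 9–2.
Ember beats each of Juniper, Harvest, Cedar, Fika — Ember is the Condorcet winner.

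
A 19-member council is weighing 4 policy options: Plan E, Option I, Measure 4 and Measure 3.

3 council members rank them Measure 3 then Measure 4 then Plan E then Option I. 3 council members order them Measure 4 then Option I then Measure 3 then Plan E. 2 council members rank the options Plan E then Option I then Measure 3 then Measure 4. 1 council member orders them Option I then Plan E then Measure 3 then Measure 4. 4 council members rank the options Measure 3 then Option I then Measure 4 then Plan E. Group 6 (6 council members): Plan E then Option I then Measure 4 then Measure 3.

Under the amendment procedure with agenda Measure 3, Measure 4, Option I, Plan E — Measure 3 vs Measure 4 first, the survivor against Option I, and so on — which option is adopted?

Plan E

Round 1: Measure 3 vs Measure 4 — 10–9, Measure 3 advances.
Round 2: Measure 3 vs Option I — 7–12, Option I advances.
Round 3: Option I vs Plan E — 8–11, Plan E advances.
Plan E survives the agenda.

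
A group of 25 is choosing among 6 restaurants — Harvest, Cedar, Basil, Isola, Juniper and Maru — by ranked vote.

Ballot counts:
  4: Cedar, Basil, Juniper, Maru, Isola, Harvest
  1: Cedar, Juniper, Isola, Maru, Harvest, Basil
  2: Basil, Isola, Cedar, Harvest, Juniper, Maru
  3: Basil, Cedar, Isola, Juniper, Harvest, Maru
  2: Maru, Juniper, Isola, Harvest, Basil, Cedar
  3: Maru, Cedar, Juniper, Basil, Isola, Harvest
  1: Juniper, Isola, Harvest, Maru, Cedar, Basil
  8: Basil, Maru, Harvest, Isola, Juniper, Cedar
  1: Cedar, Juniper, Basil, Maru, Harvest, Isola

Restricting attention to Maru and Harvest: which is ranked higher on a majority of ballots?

Ballots ranking Maru above Harvest: 4 + 1 + 2 + 3 + 8 + 1 = 19.
Ballots ranking Harvest above Maru: 25 − 19 = 6.
Maru wins the head-to-head 19–6.

Maru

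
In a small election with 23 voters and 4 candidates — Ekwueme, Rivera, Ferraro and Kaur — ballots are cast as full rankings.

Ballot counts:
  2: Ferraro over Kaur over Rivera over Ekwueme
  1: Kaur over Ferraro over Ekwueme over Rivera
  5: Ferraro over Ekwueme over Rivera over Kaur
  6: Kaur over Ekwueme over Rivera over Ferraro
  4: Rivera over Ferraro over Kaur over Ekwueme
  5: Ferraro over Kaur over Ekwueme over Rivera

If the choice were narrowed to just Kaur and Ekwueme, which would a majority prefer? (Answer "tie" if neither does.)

Ballots ranking Kaur above Ekwueme: 2 + 1 + 6 + 4 + 5 = 18.
Ballots ranking Ekwueme above Kaur: 23 − 18 = 5.
Kaur wins the head-to-head 18–5.

Kaur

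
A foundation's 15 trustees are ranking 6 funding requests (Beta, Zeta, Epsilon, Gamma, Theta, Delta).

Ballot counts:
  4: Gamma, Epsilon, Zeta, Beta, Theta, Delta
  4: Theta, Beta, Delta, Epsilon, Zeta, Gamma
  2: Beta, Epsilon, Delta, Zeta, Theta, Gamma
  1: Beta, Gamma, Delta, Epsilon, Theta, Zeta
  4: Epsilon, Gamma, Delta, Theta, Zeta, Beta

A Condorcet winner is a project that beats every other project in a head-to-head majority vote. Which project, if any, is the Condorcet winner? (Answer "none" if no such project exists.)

Epsilon

Check each pair by majority over 15 ballots:
Beta vs Zeta: 7 to 8, Zeta.
Beta–Epsilon: Epsilon 8–7.
Beta vs Gamma: 4+2+1 = 7 for Beta, 8 for Gamma — Gamma by 8–7.
Beta vs Theta: Theta, 8–7.
Beta vs Delta: Beta, 11–4.
Zeta vs Epsilon: 0 for Zeta, 15 for Epsilon — Epsilon by 15–0.
Zeta vs Gamma: Zeta is ranked higher on 4+2 = 6 ballots, Gamma on 9. Gamma wins 9–6.
Zeta vs Theta: Zeta preferred on 4+2 = 6 ballots; Theta wins 9–6.
Zeta vs Delta: Zeta is ranked higher on 4 ballots, Delta on 11. Delta wins 11–4.
Epsilon vs Gamma: Epsilon preferred on 4+2+4 = 10 ballots; Epsilon wins 10–5.
Epsilon vs Theta: Epsilon preferred on 4+2+1+4 = 11 ballots; Epsilon wins 11–4.
Epsilon–Delta: Epsilon 10–5.
Gamma–Theta: Gamma 9–6.
Gamma vs Delta: Gamma wins 9–6.
Theta–Delta: Theta 8–7.
Epsilon wins every pairwise contest, so Epsilon is the Condorcet winner.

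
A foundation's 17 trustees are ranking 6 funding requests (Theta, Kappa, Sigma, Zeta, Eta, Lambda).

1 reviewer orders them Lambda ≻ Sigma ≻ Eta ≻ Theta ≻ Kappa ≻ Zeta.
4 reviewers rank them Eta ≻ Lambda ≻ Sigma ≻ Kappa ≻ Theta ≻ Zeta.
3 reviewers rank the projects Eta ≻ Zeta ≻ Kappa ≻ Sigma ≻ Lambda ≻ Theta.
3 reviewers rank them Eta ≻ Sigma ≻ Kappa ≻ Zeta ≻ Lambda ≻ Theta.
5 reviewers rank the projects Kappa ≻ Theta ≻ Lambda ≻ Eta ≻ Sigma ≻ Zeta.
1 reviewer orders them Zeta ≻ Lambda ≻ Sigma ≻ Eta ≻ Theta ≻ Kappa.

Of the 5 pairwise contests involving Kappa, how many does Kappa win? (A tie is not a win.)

Kappa against each rival (17 reviewers):
Kappa vs Theta: 15 to 2, Kappa.
Kappa–Sigma: Sigma 9–8.
Kappa vs Zeta: Kappa wins 13–4.
Kappa vs Eta: Eta, 12–5.
Kappa vs Lambda: Kappa, 11–6.
Kappa beats Theta, Zeta, Lambda; loses to Sigma, Eta — 3 pairwise wins.

3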